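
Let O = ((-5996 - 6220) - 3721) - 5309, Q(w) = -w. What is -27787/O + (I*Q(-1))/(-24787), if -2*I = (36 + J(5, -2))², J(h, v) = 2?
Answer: 198841/148722 ≈ 1.3370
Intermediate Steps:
I = -722 (I = -(36 + 2)²/2 = -½*38² = -½*1444 = -722)
O = -21246 (O = (-12216 - 3721) - 5309 = -15937 - 5309 = -21246)
-27787/O + (I*Q(-1))/(-24787) = -27787/(-21246) - (-722)*(-1)/(-24787) = -27787*(-1/21246) - 722*1*(-1/24787) = 27787/21246 - 722*(-1/24787) = 27787/21246 + 722/24787 = 198841/148722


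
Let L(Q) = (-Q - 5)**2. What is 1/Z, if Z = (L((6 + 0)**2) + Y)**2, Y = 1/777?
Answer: 603729/1705996475044 ≈ 3.5389e-7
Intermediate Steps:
Y = 1/777 ≈ 0.0012870
L(Q) = (-5 - Q)**2
Z = 1705996475044/603729 (Z = ((5 + (6 + 0)**2)**2 + 1/777)**2 = ((5 + 6**2)**2 + 1/777)**2 = ((5 + 36)**2 + 1/777)**2 = (41**2 + 1/777)**2 = (1681 + 1/777)**2 = (1306138/777)**2 = 1705996475044/603729 ≈ 2.8258e+6)
1/Z = 1/(1705996475044/603729) = 603729/1705996475044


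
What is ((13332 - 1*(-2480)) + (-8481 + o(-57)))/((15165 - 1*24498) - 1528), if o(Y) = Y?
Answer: -7274/10861 ≈ -0.66974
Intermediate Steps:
((13332 - 1*(-2480)) + (-8481 + o(-57)))/((15165 - 1*24498) - 1528) = ((13332 - 1*(-2480)) + (-8481 - 57))/((15165 - 1*24498) - 1528) = ((13332 + 2480) - 8538)/((15165 - 24498) - 1528) = (15812 - 8538)/(-9333 - 1528) = 7274/(-10861) = 7274*(-1/10861) = -7274/10861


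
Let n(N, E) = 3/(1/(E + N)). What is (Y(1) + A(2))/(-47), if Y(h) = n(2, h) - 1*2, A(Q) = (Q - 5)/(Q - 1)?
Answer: -4/47 ≈ -0.085106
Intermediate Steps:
n(N, E) = 3*E + 3*N (n(N, E) = 3*(E + N) = 3*E + 3*N)
A(Q) = (-5 + Q)/(-1 + Q)
Y(h) = 4 + 3*h (Y(h) = (3*h + 3*2) - 1*2 = (3*h + 6) - 2 = (6 + 3*h) - 2 = 4 + 3*h)
(Y(1) + A(2))/(-47) = ((4 + 3*1) + (-5 + 2)/(-1 + 2))/(-47) = ((4 + 3) - 3/1)*(-1/47) = (7 + 1*(-3))*(-1/47) = (7 - 3)*(-1/47) = 4*(-1/47) = -4/47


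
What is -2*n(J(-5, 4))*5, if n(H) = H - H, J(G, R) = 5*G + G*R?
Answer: 0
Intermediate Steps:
n(H) = 0
-2*n(J(-5, 4))*5 = -2*0*5 = 0*5 = 0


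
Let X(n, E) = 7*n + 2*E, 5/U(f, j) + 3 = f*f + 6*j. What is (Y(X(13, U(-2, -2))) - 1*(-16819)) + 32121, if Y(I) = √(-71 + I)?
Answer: 48940 + √2310/11 ≈ 48944.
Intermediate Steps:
U(f, j) = 5/(-3 + f² + 6*j) (U(f, j) = 5/(-3 + (f*f + 6*j)) = 5/(-3 + (f² + 6*j)) = 5/(-3 + f² + 6*j))
X(n, E) = 2*E + 7*n
(Y(X(13, U(-2, -2))) - 1*(-16819)) + 32121 = (√(-71 + (2*(5/(-3 + (-2)² + 6*(-2))) + 7*13)) - 1*(-16819)) + 32121 = (√(-71 + (2*(5/(-3 + 4 - 12)) + 91)) + 16819) + 32121 = (√(-71 + (2*(5/(-11)) + 91)) + 16819) + 32121 = (√(-71 + (2*(5*(-1/11)) + 91)) + 16819) + 32121 = (√(-71 + (2*(-5/11) + 91)) + 16819) + 32121 = (√(-71 + (-10/11 + 91)) + 16819) + 32121 = (√(-71 + 991/11) + 16819) + 32121 = (√(210/11) + 16819) + 32121 = (√2310/11 + 16819) + 32121 = (16819 + √2310/11) + 32121 = 48940 + √2310/11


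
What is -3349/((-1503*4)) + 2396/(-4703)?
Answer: 1345595/28274436 ≈ 0.047590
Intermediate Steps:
-3349/((-1503*4)) + 2396/(-4703) = -3349/(-6012) + 2396*(-1/4703) = -3349*(-1/6012) - 2396/4703 = 3349/6012 - 2396/4703 = 1345595/28274436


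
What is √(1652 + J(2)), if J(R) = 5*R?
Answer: √1662 ≈ 40.768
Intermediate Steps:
√(1652 + J(2)) = √(1652 + 5*2) = √(1652 + 10) = √1662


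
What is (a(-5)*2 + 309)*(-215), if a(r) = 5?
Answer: -68585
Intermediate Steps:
(a(-5)*2 + 309)*(-215) = (5*2 + 309)*(-215) = (10 + 309)*(-215) = 319*(-215) = -68585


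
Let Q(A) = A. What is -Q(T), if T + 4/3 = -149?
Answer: 451/3 ≈ 150.33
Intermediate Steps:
T = -451/3 (T = -4/3 - 149 = -451/3 ≈ -150.33)
-Q(T) = -1*(-451/3) = 451/3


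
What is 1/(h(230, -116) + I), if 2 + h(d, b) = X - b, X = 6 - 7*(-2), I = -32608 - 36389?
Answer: -1/68863 ≈ -1.4522e-5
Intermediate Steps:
I = -68997
X = 20 (X = 6 + 14 = 20)
h(d, b) = 18 - b (h(d, b) = -2 + (20 - b) = 18 - b)
1/(h(230, -116) + I) = 1/((18 - 1*(-116)) - 68997) = 1/((18 + 116) - 68997) = 1/(134 - 68997) = 1/(-68863) = -1/68863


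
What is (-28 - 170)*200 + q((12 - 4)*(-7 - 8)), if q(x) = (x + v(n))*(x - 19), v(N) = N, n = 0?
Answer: -22920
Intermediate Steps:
q(x) = x*(-19 + x) (q(x) = (x + 0)*(x - 19) = x*(-19 + x))
(-28 - 170)*200 + q((12 - 4)*(-7 - 8)) = (-28 - 170)*200 + ((12 - 4)*(-7 - 8))*(-19 + (12 - 4)*(-7 - 8)) = -198*200 + (8*(-15))*(-19 + 8*(-15)) = -39600 - 120*(-19 - 120) = -39600 - 120*(-139) = -39600 + 16680 = -22920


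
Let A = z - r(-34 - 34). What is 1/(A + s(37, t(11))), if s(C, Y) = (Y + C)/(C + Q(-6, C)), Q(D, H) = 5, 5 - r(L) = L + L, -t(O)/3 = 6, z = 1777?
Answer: 42/68731 ≈ 0.00061108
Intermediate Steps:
t(O) = -18 (t(O) = -3*6 = -18)
r(L) = 5 - 2*L (r(L) = 5 - (L + L) = 5 - 2*L)
A = 1636 (A = 1777 - (5 - 2*(-34 - 34)) = 1777 - (5 - 2*(-68)) = 1777 - (5 + 136) = 1777 - 1*141 = 1777 - 141 = 1636)
s(C, Y) = (C + Y)/(5 + C) (s(C, Y) = (Y + C)/(C + 5) = (C + Y)/(5 + C))
1/(A + s(37, t(11))) = 1/(1636 + (37 - 18)/(5 + 37)) = 1/(1636 + 19/42) = 1/(68731/42) = 42/68731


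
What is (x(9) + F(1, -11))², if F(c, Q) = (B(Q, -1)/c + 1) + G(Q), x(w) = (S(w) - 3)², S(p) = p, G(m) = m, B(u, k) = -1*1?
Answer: 625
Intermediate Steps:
B(u, k) = -1
x(w) = (-3 + w)² (x(w) = (w - 3)² = (-3 + w)²)
F(c, Q) = 1 + Q - 1/c (F(c, Q) = (-1/c + 1) + Q = (1 - 1/c) + Q = 1 + Q - 1/c)
(x(9) + F(1, -11))² = ((-3 + 9)² + (1 - 11 - 1/1))² = (6² + (1 - 11 - 1*1))² = (36 + (1 - 11 - 1))² = (36 - 11)² = 25² = 625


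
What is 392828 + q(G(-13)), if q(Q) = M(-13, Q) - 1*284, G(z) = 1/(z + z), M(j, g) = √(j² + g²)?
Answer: 392544 + √114245/26 ≈ 3.9256e+5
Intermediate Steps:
M(j, g) = √(g² + j²)
G(z) = 1/(2*z)
q(Q) = -284 + √(169 + Q²) (q(Q) = √(Q² + (-13)²) - 1*284 = √(Q² + 169) - 284 = √(169 + Q²) - 284 = -284 + √(169 + Q²))
392828 + q(G(-13)) = 392828 + (-284 + √(169 + ((½)/(-13))²)) = 392828 + (-284 + √(169 + ((½)*(-1/13))²)) = 392828 + (-284 + √(169 + (-1/26)²)) = 392828 + (-284 + √(169 + 1/676)) = 392828 + (-284 + √(114245/676)) = 392828 + (-284 + √114245/26) = 392544 + √114245/26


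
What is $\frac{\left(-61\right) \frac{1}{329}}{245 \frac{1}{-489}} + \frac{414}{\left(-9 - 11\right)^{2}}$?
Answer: $\frac{4530207}{3224200} \approx 1.4051$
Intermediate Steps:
$\frac{\left(-61\right) \frac{1}{329}}{245 \frac{1}{-489}} + \frac{414}{\left(-9 - 11\right)^{2}} = \frac{\left(-61\right) \frac{1}{329}}{245 \left(- \frac{1}{489}\right)} + \frac{414}{\left(-20\right)^{2}} = - \frac{61}{329 \left(- \frac{245}{489}\right)} + \frac{414}{400} = \left(- \frac{61}{329}\right) \left(- \frac{489}{245}\right) + 414 \cdot \frac{1}{400} = \frac{29829}{80605} + \frac{207}{200} = \frac{4530207}{3224200}$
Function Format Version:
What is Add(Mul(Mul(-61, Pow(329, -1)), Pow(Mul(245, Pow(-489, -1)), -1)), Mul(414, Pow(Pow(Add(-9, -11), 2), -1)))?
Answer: Rational(4530207, 3224200) ≈ 1.4051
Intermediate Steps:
Add(Mul(Mul(-61, Pow(329, -1)), Pow(Mul(245, Pow(-489, -1)), -1)), Mul(414, Pow(Pow(Add(-9, -11), 2), -1))) = Add(Mul(Mul(-61, Rational(1, 329)), Pow(Mul(245, Rational(-1, 489)), -1)), Mul(414, Pow(Pow(-20, 2), -1))) = Add(Mul(Rational(-61, 329), Pow(Rational(-245, 489), -1)), Mul(414, Pow(400, -1))) = Add(Mul(Rational(-61, 329), Rational(-489, 245)), Mul(414, Rational(1, 400))) = Add(Rational(29829, 80605), Rational(207, 200)) = Rational(4530207, 3224200)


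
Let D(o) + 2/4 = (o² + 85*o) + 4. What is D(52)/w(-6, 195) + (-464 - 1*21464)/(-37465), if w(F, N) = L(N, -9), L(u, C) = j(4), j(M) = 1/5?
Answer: 2670361731/74930 ≈ 35638.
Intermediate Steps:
j(M) = ⅕
D(o) = 7/2 + o² + 85*o (D(o) = -½ + ((o² + 85*o) + 4) = -½ + (4 + o² + 85*o) = 7/2 + o² + 85*o)
L(u, C) = ⅕
w(F, N) = ⅕
D(52)/w(-6, 195) + (-464 - 1*21464)/(-37465) = (7/2 + 52² + 85*52)/(⅕) + (-464 - 1*21464)/(-37465) = (7/2 + 2704 + 4420)*5 + (-464 - 21464)*(-1/37465) = (14255/2)*5 - 21928*(-1/37465) = 71275/2 + 21928/37465 = 2670361731/74930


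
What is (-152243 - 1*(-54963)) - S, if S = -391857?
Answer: 294577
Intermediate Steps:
(-152243 - 1*(-54963)) - S = (-152243 - 1*(-54963)) - 1*(-391857) = (-152243 + 54963) + 391857 = -97280 + 391857 = 294577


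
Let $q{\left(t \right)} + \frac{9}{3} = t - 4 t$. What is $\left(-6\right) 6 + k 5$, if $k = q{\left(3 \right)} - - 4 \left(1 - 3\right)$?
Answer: $-136$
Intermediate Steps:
$q{\left(t \right)} = -3 - 3 t$ ($q{\left(t \right)} = -3 + \left(t - 4 t\right) = -3 - 3 t$)
$k = -20$ ($k = \left(-3 - 9\right) - - 4 \left(1 - 3\right) = \left(-3 - 9\right) - \left(-4\right) \left(-2\right) = -12 - 8 = -20$)
$\left(-6\right) 6 + k 5 = \left(-6\right) 6 - 100 = -36 - 100 = -136$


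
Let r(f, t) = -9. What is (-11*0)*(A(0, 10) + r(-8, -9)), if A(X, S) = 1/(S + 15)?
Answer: 0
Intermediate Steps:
A(X, S) = 1/(15 + S)
(-11*0)*(A(0, 10) + r(-8, -9)) = (-11*0)*(1/(15 + 10) - 9) = 0*(1/25 - 9) = 0*(-224/25) = 0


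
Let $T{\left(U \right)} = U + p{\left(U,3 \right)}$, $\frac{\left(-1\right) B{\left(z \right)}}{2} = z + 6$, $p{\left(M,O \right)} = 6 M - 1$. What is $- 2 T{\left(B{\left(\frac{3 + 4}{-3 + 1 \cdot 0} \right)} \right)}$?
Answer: $\frac{314}{3} \approx 104.67$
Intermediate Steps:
$p{\left(M,O \right)} = -1 + 6 M$
$B{\left(z \right)} = -12 - 2 z$ ($B{\left(z \right)} = - 2 \left(z + 6\right) = - 2 \left(6 + z\right) = -12 - 2 z$)
$T{\left(U \right)} = -1 + 7 U$ ($T{\left(U \right)} = U + \left(-1 + 6 U\right) = -1 + 7 U$)
$- 2 T{\left(B{\left(\frac{3 + 4}{-3 + 1 \cdot 0} \right)} \right)} = - 2 \left(-1 + 7 \left(-12 - 2 \frac{3 + 4}{-3 + 1 \cdot 0}\right)\right) = - 2 \left(-1 + 7 \left(-12 - 2 \frac{7}{-3 + 0}\right)\right) = - 2 \left(-1 + 7 \left(-12 - 2 \frac{7}{-3}\right)\right) = - 2 \left(-1 + 7 \left(-12 - 2 \cdot 7 \left(- \frac{1}{3}\right)\right)\right) = - 2 \left(-1 + 7 \left(-12 - - \frac{14}{3}\right)\right) = - 2 \left(-1 + 7 \left(-12 + \frac{14}{3}\right)\right) = - 2 \left(-1 + 7 \left(- \frac{22}{3}\right)\right) = - 2 \left(-1 - \frac{154}{3}\right) = \left(-2\right) \left(- \frac{157}{3}\right) = \frac{314}{3}$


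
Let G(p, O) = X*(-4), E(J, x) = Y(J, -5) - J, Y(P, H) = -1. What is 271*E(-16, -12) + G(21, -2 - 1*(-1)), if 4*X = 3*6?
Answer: 4047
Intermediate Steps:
X = 9/2 (X = (3*6)/4 = (1/4)*18 = 9/2 ≈ 4.5000)
E(J, x) = -1 - J
G(p, O) = -18 (G(p, O) = (9/2)*(-4) = -18)
271*E(-16, -12) + G(21, -2 - 1*(-1)) = 271*(-1 - 1*(-16)) - 18 = 271*(-1 + 16) - 18 = 271*15 - 18 = 4065 - 18 = 4047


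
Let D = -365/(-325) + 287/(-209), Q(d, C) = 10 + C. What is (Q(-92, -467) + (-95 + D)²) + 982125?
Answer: 182843379736029/184552225 ≈ 9.9074e+5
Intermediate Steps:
D = -3398/13585 (D = -365*(-1/325) + 287*(-1/209) = 73/65 - 287/209 = -3398/13585 ≈ -0.25013)
(Q(-92, -467) + (-95 + D)²) + 982125 = ((10 - 467) + (-95 - 3398/13585)²) + 982125 = (-457 + (-1293973/13585)²) + 982125 = (-457 + 1674366124729/184552225) + 982125 = 1590025757904/184552225 + 982125 = 182843379736029/184552225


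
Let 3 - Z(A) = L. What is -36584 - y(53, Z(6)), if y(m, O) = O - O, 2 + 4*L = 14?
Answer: -36584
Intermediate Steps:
L = 3 (L = -½ + (¼)*14 = -½ + 7/2 = 3)
Z(A) = 0 (Z(A) = 3 - 1*3 = 3 - 3 = 0)
y(m, O) = 0
-36584 - y(53, Z(6)) = -36584 - 1*0 = -36584 + 0 = -36584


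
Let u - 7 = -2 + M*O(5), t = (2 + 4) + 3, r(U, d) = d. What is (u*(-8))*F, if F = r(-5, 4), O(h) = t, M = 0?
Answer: -160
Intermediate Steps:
t = 9 (t = 6 + 3 = 9)
O(h) = 9
F = 4
u = 5 (u = 7 + (-2 + 0*9) = 7 + (-2 + 0) = 7 - 2 = 5)
(u*(-8))*F = (5*(-8))*4 = -40*4 = -160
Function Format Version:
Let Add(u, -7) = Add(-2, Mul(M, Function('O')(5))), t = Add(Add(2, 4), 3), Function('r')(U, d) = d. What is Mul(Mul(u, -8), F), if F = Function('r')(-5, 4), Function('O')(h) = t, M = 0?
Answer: -160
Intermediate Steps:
t = 9 (t = Add(6, 3) = 9)
Function('O')(h) = 9
F = 4
u = 5 (u = Add(7, Add(-2, Mul(0, 9))) = Add(7, Add(-2, 0)) = Add(7, -2) = 5)
Mul(Mul(u, -8), F) = Mul(Mul(5, -8), 4) = Mul(-40, 4) = -160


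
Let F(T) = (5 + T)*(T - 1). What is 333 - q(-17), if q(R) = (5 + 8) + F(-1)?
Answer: 328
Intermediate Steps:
F(T) = (-1 + T)*(5 + T) (F(T) = (5 + T)*(-1 + T) = (-1 + T)*(5 + T))
q(R) = 5 (q(R) = (5 + 8) + (-5 + (-1)**2 + 4*(-1)) = 13 + (-5 + 1 - 4) = 13 - 8 = 5)
333 - q(-17) = 333 - 1*5 = 333 - 5 = 328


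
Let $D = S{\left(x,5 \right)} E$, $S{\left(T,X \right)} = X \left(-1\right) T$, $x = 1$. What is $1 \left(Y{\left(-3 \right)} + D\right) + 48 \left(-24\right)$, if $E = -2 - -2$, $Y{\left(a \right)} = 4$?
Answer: $-1148$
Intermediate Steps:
$S{\left(T,X \right)} = - T X$ ($S{\left(T,X \right)} = - X T = - T X$)
$E = 0$ ($E = -2 + 2 = 0$)
$D = 0$ ($D = \left(-1\right) 1 \cdot 5 \cdot 0 = \left(-5\right) 0 = 0$)
$1 \left(Y{\left(-3 \right)} + D\right) + 48 \left(-24\right) = 1 \left(4 + 0\right) + 48 \left(-24\right) = 1 \cdot 4 - 1152 = 4 - 1152 = -1148$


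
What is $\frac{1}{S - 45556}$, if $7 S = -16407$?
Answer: $- \frac{7}{335299} \approx -2.0877 \cdot 10^{-5}$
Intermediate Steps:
$S = - \frac{16407}{7}$ ($S = \frac{1}{7} \left(-16407\right) = - \frac{16407}{7} \approx -2343.9$)
$\frac{1}{S - 45556} = \frac{1}{- \frac{16407}{7} - 45556} = \frac{1}{- \frac{335299}{7}} = - \frac{7}{335299}$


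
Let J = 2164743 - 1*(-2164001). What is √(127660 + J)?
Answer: 6*√123789 ≈ 2111.0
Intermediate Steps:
J = 4328744 (J = 2164743 + 2164001 = 4328744)
√(127660 + J) = √(127660 + 4328744) = √4456404 = 6*√123789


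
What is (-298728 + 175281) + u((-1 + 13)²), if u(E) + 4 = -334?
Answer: -123785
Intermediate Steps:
u(E) = -338 (u(E) = -4 - 334 = -338)
(-298728 + 175281) + u((-1 + 13)²) = (-298728 + 175281) - 338 = -123447 - 338 = -123785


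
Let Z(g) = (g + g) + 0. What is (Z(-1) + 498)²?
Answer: 246016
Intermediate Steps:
Z(g) = 2*g (Z(g) = 2*g + 0 = 2*g)
(Z(-1) + 498)² = (2*(-1) + 498)² = (-2 + 498)² = 496² = 246016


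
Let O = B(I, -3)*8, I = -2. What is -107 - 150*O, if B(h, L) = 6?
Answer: -7307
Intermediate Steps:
O = 48 (O = 6*8 = 48)
-107 - 150*O = -107 - 150*48 = -107 - 7200 = -7307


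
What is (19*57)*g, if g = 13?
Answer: 14079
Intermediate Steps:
(19*57)*g = (19*57)*13 = 1083*13 = 14079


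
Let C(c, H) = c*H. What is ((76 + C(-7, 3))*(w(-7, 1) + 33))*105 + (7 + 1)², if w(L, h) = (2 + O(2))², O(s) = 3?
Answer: 335014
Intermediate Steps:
C(c, H) = H*c
w(L, h) = 25 (w(L, h) = (2 + 3)² = 5² = 25)
((76 + C(-7, 3))*(w(-7, 1) + 33))*105 + (7 + 1)² = ((76 + 3*(-7))*(25 + 33))*105 + (7 + 1)² = ((76 - 21)*58)*105 + 8² = (55*58)*105 + 64 = 3190*105 + 64 = 334950 + 64 = 335014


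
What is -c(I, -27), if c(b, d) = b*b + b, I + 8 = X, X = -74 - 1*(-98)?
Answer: -272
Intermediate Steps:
X = 24 (X = -74 + 98 = 24)
I = 16 (I = -8 + 24 = 16)
c(b, d) = b + b**2 (c(b, d) = b**2 + b = b + b**2)
-c(I, -27) = -16*(1 + 16) = -16*17 = -1*272 = -272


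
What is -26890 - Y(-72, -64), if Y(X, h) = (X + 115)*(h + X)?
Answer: -21042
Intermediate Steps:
Y(X, h) = (115 + X)*(X + h)
-26890 - Y(-72, -64) = -26890 - ((-72)² + 115*(-72) + 115*(-64) - 72*(-64)) = -26890 - (5184 - 8280 - 7360 + 4608) = -26890 - 1*(-5848) = -26890 + 5848 = -21042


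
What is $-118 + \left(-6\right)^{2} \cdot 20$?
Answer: $602$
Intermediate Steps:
$-118 + \left(-6\right)^{2} \cdot 20 = -118 + 36 \cdot 20 = -118 + 720 = 602$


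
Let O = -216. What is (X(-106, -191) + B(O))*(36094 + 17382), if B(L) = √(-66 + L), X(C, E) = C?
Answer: -5668456 + 53476*I*√282 ≈ -5.6685e+6 + 8.9802e+5*I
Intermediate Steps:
(X(-106, -191) + B(O))*(36094 + 17382) = (-106 + √(-66 - 216))*(36094 + 17382) = (-106 + √(-282))*53476 = (-106 + I*√282)*53476 = -5668456 + 53476*I*√282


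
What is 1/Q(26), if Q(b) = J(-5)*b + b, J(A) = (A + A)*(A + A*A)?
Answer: -1/5174 ≈ -0.00019327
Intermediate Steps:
J(A) = 2*A*(A + A²) (J(A) = (2*A)*(A + A²) = 2*A*(A + A²))
Q(b) = -199*b (Q(b) = (2*(-5)²*(1 - 5))*b + b = (2*25*(-4))*b + b = -200*b + b = -199*b)
1/Q(26) = 1/(-199*26) = 1/(-5174) = -1/5174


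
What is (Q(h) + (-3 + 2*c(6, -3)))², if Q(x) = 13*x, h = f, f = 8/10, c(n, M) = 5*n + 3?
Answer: 134689/25 ≈ 5387.6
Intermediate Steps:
c(n, M) = 3 + 5*n
f = ⅘ (f = 8*(⅒) = ⅘ ≈ 0.80000)
h = ⅘ ≈ 0.80000
(Q(h) + (-3 + 2*c(6, -3)))² = (13*(⅘) + (-3 + 2*(3 + 5*6)))² = (52/5 + (-3 + 2*(3 + 30)))² = (52/5 + (-3 + 2*33))² = (52/5 + (-3 + 66))² = (52/5 + 63)² = (367/5)² = 134689/25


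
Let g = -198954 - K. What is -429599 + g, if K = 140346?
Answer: -768899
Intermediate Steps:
g = -339300 (g = -198954 - 1*140346 = -198954 - 140346 = -339300)
-429599 + g = -429599 - 339300 = -768899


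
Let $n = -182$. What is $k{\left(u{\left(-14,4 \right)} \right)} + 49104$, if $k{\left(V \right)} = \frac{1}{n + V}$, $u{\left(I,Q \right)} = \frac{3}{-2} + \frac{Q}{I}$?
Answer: $\frac{126344578}{2573} \approx 49104.0$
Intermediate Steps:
$u{\left(I,Q \right)} = - \frac{3}{2} + \frac{Q}{I}$ ($u{\left(I,Q \right)} = 3 \left(- \frac{1}{2}\right) + \frac{Q}{I} = - \frac{3}{2} + \frac{Q}{I}$)
$k{\left(V \right)} = \frac{1}{-182 + V}$
$k{\left(u{\left(-14,4 \right)} \right)} + 49104 = \frac{1}{-182 - \left(\frac{3}{2} - \frac{4}{-14}\right)} + 49104 = \frac{1}{-182 + \left(- \frac{3}{2} + 4 \left(- \frac{1}{14}\right)\right)} + 49104 = \frac{1}{-182 - \frac{25}{14}} + 49104 = \frac{1}{- \frac{2573}{14}} + 49104 = - \frac{14}{2573} + 49104 = \frac{126344578}{2573}$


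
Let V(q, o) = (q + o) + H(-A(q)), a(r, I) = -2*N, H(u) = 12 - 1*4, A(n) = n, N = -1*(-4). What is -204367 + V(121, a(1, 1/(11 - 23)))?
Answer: -204246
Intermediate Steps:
N = 4
H(u) = 8 (H(u) = 12 - 4 = 8)
a(r, I) = -8 (a(r, I) = -2*4 = -8)
V(q, o) = 8 + o + q (V(q, o) = (q + o) + 8 = (o + q) + 8 = 8 + o + q)
-204367 + V(121, a(1, 1/(11 - 23))) = -204367 + (8 - 8 + 121) = -204367 + 121 = -204246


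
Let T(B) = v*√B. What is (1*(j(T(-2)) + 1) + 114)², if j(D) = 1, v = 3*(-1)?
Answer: 13456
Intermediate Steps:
v = -3
T(B) = -3*√B
(1*(j(T(-2)) + 1) + 114)² = (1*(1 + 1) + 114)² = (1*2 + 114)² = (2 + 114)² = 116² = 13456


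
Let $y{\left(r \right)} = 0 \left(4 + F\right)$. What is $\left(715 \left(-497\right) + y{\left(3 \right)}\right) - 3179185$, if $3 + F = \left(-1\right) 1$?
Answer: $-3534540$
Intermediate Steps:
$F = -4$ ($F = -3 - 1 = -4$)
$y{\left(r \right)} = 0$ ($y{\left(r \right)} = 0 \left(4 - 4\right) = 0 \cdot 0 = 0$)
$\left(715 \left(-497\right) + y{\left(3 \right)}\right) - 3179185 = \left(715 \left(-497\right) + 0\right) - 3179185 = \left(-355355 + 0\right) - 3179185 = -355355 - 3179185 = -3534540$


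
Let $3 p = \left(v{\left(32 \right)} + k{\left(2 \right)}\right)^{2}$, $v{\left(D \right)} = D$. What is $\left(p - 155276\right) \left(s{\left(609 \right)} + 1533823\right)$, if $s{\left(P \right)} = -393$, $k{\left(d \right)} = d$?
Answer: $- \frac{712541984960}{3} \approx -2.3751 \cdot 10^{11}$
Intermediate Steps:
$p = \frac{1156}{3}$ ($p = \frac{\left(32 + 2\right)^{2}}{3} = \frac{34^{2}}{3} = \frac{1}{3} \cdot 1156 = \frac{1156}{3} \approx 385.33$)
$\left(p - 155276\right) \left(s{\left(609 \right)} + 1533823\right) = \left(\frac{1156}{3} - 155276\right) \left(-393 + 1533823\right) = \left(- \frac{464672}{3}\right) 1533430 = - \frac{712541984960}{3}$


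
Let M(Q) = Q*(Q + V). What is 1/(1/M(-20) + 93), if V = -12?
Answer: 640/59521 ≈ 0.010753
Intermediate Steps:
M(Q) = Q*(-12 + Q) (M(Q) = Q*(Q - 12) = Q*(-12 + Q))
1/(1/M(-20) + 93) = 1/(1/(-20*(-12 - 20)) + 93) = 1/(1/(-20*(-32)) + 93) = 1/(1/640 + 93) = 1/(59521/640) = 640/59521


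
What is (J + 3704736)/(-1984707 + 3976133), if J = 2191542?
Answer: 2948139/995713 ≈ 2.9608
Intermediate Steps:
(J + 3704736)/(-1984707 + 3976133) = (2191542 + 3704736)/(-1984707 + 3976133) = 5896278/1991426 = 5896278*(1/1991426) = 2948139/995713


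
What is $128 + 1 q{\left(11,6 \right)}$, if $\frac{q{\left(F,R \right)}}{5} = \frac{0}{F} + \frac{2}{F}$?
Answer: $\frac{1418}{11} \approx 128.91$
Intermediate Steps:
$q{\left(F,R \right)} = \frac{10}{F}$ ($q{\left(F,R \right)} = 5 \left(\frac{0}{F} + \frac{2}{F}\right) = 5 \left(0 + \frac{2}{F}\right) = 5 \frac{2}{F} = \frac{10}{F}$)
$128 + 1 q{\left(11,6 \right)} = 128 + 1 \cdot \frac{10}{11} = 128 + \frac{10}{11} = \frac{1418}{11}$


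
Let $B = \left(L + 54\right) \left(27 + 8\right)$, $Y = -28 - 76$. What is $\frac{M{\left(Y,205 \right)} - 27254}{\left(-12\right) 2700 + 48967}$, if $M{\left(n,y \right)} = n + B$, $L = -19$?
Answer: $- \frac{26133}{16567} \approx -1.5774$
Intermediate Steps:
$Y = -104$
$B = 1225$ ($B = \left(-19 + 54\right) \left(27 + 8\right) = 35 \cdot 35 = 1225$)
$M{\left(n,y \right)} = 1225 + n$ ($M{\left(n,y \right)} = n + 1225 = 1225 + n$)
$\frac{M{\left(Y,205 \right)} - 27254}{\left(-12\right) 2700 + 48967} = \frac{\left(1225 - 104\right) - 27254}{\left(-12\right) 2700 + 48967} = \frac{1121 - 27254}{-32400 + 48967} = - \frac{26133}{16567}$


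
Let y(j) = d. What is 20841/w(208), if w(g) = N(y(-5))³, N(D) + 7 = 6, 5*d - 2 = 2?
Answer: -20841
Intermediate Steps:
d = ⅘ (d = ⅖ + (⅕)*2 = ⅖ + ⅖ = ⅘ ≈ 0.80000)
y(j) = ⅘
N(D) = -1 (N(D) = -7 + 6 = -1)
w(g) = -1 (w(g) = (-1)³ = -1)
20841/w(208) = 20841/(-1) = 20841*(-1) = -20841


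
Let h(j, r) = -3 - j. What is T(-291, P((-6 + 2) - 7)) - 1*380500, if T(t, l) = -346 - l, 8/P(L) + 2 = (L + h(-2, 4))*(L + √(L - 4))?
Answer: -362946290/953 - 24*I*√15/4765 ≈ -3.8085e+5 - 0.019507*I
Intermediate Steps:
P(L) = 8/(-2 + (-1 + L)*(L + √(-4 + L))) (P(L) = 8/(-2 + (L + (-3 - 1*(-2)))*(L + √(L - 4))) = 8/(-2 + (L + (-3 + 2))*(L + √(-4 + L))) = 8/(-2 + (L - 1)*(L + √(-4 + L))) = 8/(-2 + (-1 + L)*(L + √(-4 + L))))
T(-291, P((-6 + 2) - 7)) - 1*380500 = (-346 - 8/(-2 + ((-6 + 2) - 7)² - ((-6 + 2) - 7) - √(-4 + ((-6 + 2) - 7)) + ((-6 + 2) - 7)*√(-4 + ((-6 + 2) - 7)))) - 1*380500 = (-346 - 8/(-2 + (-4 - 7)² - (-4 - 7) - √(-4 + (-4 - 7)) + (-4 - 7)*√(-4 + (-4 - 7)))) - 380500 = (-346 - 8/(-2 + (-11)² - 1*(-11) - √(-4 - 11) - 11*√(-4 - 11))) - 380500 = (-346 - 8/(-2 + 121 + 11 - √(-15) - 11*I*√15)) - 380500 = (-346 - 8/(-2 + 121 + 11 - I*√15 - 11*I*√15)) - 380500 = (-346 - 8/(130 - 12*I*√15)) - 380500 = -380846 - 8/(130 - 12*I*√15)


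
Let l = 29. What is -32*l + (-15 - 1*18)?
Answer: -961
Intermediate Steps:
-32*l + (-15 - 1*18) = -32*29 + (-15 - 1*18) = -928 + (-15 - 18) = -928 - 33 = -961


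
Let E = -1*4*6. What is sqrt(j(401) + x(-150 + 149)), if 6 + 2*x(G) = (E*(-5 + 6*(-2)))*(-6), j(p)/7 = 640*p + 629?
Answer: 2*sqrt(449914) ≈ 1341.5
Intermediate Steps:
E = -24 (E = -4*6 = -24)
j(p) = 4403 + 4480*p (j(p) = 7*(640*p + 629) = 7*(629 + 640*p) = 4403 + 4480*p)
x(G) = -1227 (x(G) = -3 + (-24*(-5 + 6*(-2))*(-6))/2 = -3 + (-24*(-5 - 12)*(-6))/2 = -3 + (-24*(-17)*(-6))/2 = -3 + (408*(-6))/2 = -3 + (1/2)*(-2448) = -3 - 1224 = -1227)
sqrt(j(401) + x(-150 + 149)) = sqrt((4403 + 4480*401) - 1227) = sqrt((4403 + 1796480) - 1227) = sqrt(1800883 - 1227) = sqrt(1799656) = 2*sqrt(449914)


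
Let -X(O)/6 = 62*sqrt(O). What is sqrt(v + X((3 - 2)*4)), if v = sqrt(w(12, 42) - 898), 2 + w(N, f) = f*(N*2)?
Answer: sqrt(-744 + 6*sqrt(3)) ≈ 27.085*I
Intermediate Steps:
X(O) = -372*sqrt(O)
w(N, f) = -2 + 2*N*f (w(N, f) = -2 + f*(N*2) = -2 + f*(2*N) = -2 + 2*N*f)
v = 6*sqrt(3) (v = sqrt((-2 + 2*12*42) - 898) = sqrt((-2 + 1008) - 898) = sqrt(1006 - 898) = sqrt(108) = 6*sqrt(3) ≈ 10.392)
sqrt(v + X((3 - 2)*4)) = sqrt(6*sqrt(3) - 372*2*sqrt(3 - 2)) = sqrt(6*sqrt(3) - 372*sqrt(1*4)) = sqrt(6*sqrt(3) - 372*sqrt(4)) = sqrt(6*sqrt(3) - 372*2) = sqrt(6*sqrt(3) - 744) = sqrt(-744 + 6*sqrt(3))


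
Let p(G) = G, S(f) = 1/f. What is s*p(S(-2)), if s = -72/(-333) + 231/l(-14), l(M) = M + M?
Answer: 1189/296 ≈ 4.0169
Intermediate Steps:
l(M) = 2*M
s = -1189/148 (s = -72/(-333) + 231/((2*(-14))) = -72*(-1/333) + 231/(-28) = 8/37 + 231*(-1/28) = 8/37 - 33/4 = -1189/148 ≈ -8.0338)
s*p(S(-2)) = -1189/148/(-2) = -1189/148*(-1/2) = 1189/296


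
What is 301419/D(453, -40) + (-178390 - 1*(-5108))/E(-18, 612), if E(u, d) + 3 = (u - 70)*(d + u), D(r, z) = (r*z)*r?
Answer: 31257874651/9535378200 ≈ 3.2781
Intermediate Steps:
D(r, z) = z*r²
E(u, d) = -3 + (-70 + u)*(d + u) (E(u, d) = -3 + (u - 70)*(d + u) = -3 + (-70 + u)*(d + u))
301419/D(453, -40) + (-178390 - 1*(-5108))/E(-18, 612) = 301419/((-40*453²)) + (-178390 - 1*(-5108))/(-3 + (-18)² - 70*612 - 70*(-18) + 612*(-18)) = 301419/((-40*205209)) + (-178390 + 5108)/(-3 + 324 - 42840 + 1260 - 11016) = 301419/(-8208360) - 173282/(-52275) = 301419*(-1/8208360) - 173282*(-1/52275) = -33491/912040 + 173282/52275 = 31257874651/9535378200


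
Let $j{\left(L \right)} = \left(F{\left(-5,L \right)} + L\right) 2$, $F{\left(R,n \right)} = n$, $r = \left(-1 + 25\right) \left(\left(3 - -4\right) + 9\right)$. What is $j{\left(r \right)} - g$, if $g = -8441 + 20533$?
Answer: $-10556$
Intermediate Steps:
$r = 384$ ($r = 24 \left(\left(3 + 4\right) + 9\right) = 24 \left(7 + 9\right) = 24 \cdot 16 = 384$)
$g = 12092$
$j{\left(L \right)} = 4 L$ ($j{\left(L \right)} = \left(L + L\right) 2 = 2 L 2 = 4 L$)
$j{\left(r \right)} - g = 4 \cdot 384 - 12092 = 1536 - 12092 = -10556$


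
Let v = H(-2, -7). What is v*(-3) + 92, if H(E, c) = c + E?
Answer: 119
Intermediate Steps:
H(E, c) = E + c
v = -9 (v = -2 - 7 = -9)
v*(-3) + 92 = -9*(-3) + 92 = 27 + 92 = 119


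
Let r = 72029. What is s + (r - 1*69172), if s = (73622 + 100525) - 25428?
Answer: 151576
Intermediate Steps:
s = 148719 (s = 174147 - 25428 = 148719)
s + (r - 1*69172) = 148719 + (72029 - 1*69172) = 148719 + (72029 - 69172) = 148719 + 2857 = 151576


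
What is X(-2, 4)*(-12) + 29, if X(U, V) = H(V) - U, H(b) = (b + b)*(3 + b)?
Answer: -667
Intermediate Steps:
H(b) = 2*b*(3 + b) (H(b) = (2*b)*(3 + b) = 2*b*(3 + b))
X(U, V) = -U + 2*V*(3 + V) (X(U, V) = 2*V*(3 + V) - U = -U + 2*V*(3 + V))
X(-2, 4)*(-12) + 29 = (-1*(-2) + 2*4*(3 + 4))*(-12) + 29 = (2 + 2*4*7)*(-12) + 29 = (2 + 56)*(-12) + 29 = 58*(-12) + 29 = -696 + 29 = -667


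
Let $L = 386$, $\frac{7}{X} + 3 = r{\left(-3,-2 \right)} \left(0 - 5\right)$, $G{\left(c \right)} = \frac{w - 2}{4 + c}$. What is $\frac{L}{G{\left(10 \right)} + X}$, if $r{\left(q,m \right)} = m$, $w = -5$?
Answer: $772$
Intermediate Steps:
$G{\left(c \right)} = - \frac{7}{4 + c}$ ($G{\left(c \right)} = \frac{-5 - 2}{4 + c} = - \frac{7}{4 + c}$)
$X = 1$ ($X = \frac{7}{-3 - 2 \left(0 - 5\right)} = \frac{7}{-3 - -10} = \frac{7}{-3 + 10} = \frac{7}{7} = 7 \cdot \frac{1}{7} = 1$)
$\frac{L}{G{\left(10 \right)} + X} = \frac{386}{- \frac{7}{4 + 10} + 1} = \frac{386}{- \frac{7}{14} + 1} = \frac{386}{\left(-7\right) \frac{1}{14} + 1} = \frac{386}{- \frac{1}{2} + 1} = 386 \frac{1}{\frac{1}{2}} = 386 \cdot 2 = 772$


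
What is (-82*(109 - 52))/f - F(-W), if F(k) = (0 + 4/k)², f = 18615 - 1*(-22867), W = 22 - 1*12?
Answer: -141389/518525 ≈ -0.27268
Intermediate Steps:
W = 10 (W = 22 - 12 = 10)
f = 41482 (f = 18615 + 22867 = 41482)
F(k) = 16/k² (F(k) = (4/k)² = 16/k²)
(-82*(109 - 52))/f - F(-W) = -82*(109 - 52)/41482 - 16/(-1*10)² = -82*57*(1/41482) - 16/(-10)² = -4674*1/41482 - 16/100 = -2337/20741 - 1*4/25 = -2337/20741 - 4/25 = -141389/518525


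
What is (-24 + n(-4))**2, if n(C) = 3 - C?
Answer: 289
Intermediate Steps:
(-24 + n(-4))**2 = (-24 + (3 - 1*(-4)))**2 = (-24 + (3 + 4))**2 = (-24 + 7)**2 = (-17)**2 = 289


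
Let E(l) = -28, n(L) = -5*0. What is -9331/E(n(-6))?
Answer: 1333/4 ≈ 333.25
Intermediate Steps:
n(L) = 0
-9331/E(n(-6)) = -9331/(-28) = -9331*(-1/28) = 1333/4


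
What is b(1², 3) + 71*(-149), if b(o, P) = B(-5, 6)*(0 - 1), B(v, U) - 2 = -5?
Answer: -10576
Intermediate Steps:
B(v, U) = -3 (B(v, U) = 2 - 5 = -3)
b(o, P) = 3 (b(o, P) = -3*(0 - 1) = -3*(-1) = 3)
b(1², 3) + 71*(-149) = 3 + 71*(-149) = 3 - 10579 = -10576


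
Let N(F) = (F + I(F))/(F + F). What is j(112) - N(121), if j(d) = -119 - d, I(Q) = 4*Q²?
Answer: -947/2 ≈ -473.50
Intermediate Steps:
N(F) = (F + 4*F²)/(2*F) (N(F) = (F + 4*F²)/(F + F) = (F + 4*F²)/((2*F)) = (F + 4*F²)*(1/(2*F)) = (F + 4*F²)/(2*F))
j(112) - N(121) = (-119 - 1*112) - (½ + 2*121) = (-119 - 112) - (½ + 242) = -231 - 1*485/2 = -231 - 485/2 = -947/2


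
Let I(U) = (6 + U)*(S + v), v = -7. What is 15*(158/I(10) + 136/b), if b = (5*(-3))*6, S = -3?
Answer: -1799/48 ≈ -37.479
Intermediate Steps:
I(U) = -60 - 10*U (I(U) = (6 + U)*(-3 - 7) = (6 + U)*(-10) = -60 - 10*U)
b = -90 (b = -15*6 = -90)
15*(158/I(10) + 136/b) = 15*(158/(-60 - 10*10) + 136/(-90)) = 15*(158/(-60 - 100) + 136*(-1/90)) = 15*(158/(-160) - 68/45) = 15*(158*(-1/160) - 68/45) = 15*(-79/80 - 68/45) = 15*(-1799/720) = -1799/48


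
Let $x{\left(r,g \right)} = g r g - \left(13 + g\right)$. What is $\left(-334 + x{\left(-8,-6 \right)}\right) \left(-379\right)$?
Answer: $238391$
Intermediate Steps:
$x{\left(r,g \right)} = -13 - g + r g^{2}$ ($x{\left(r,g \right)} = r g^{2} - \left(13 + g\right) = -13 - g + r g^{2}$)
$\left(-334 + x{\left(-8,-6 \right)}\right) \left(-379\right) = \left(-334 - \left(7 + 288\right)\right) \left(-379\right) = \left(-334 - 295\right) \left(-379\right) = \left(-629\right) \left(-379\right) = 238391$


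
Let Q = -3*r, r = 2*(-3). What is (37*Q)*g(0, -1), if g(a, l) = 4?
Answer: 2664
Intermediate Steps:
r = -6
Q = 18 (Q = -3*(-6) = 18)
(37*Q)*g(0, -1) = (37*18)*4 = 666*4 = 2664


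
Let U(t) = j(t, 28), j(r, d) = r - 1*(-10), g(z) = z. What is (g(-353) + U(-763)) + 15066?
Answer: 13960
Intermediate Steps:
j(r, d) = 10 + r (j(r, d) = r + 10 = 10 + r)
U(t) = 10 + t
(g(-353) + U(-763)) + 15066 = (-353 + (10 - 763)) + 15066 = (-353 - 753) + 15066 = -1106 + 15066 = 13960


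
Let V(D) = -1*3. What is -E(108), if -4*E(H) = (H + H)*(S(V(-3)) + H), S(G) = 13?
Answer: 6534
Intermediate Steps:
V(D) = -3
E(H) = -H*(13 + H)/2 (E(H) = -(H + H)*(13 + H)/4 = -2*H*(13 + H)/4 = -H*(13 + H)/2)
-E(108) = -(-1)*108*(13 + 108)/2 = -(-1)*108*121/2 = -1*(-6534) = 6534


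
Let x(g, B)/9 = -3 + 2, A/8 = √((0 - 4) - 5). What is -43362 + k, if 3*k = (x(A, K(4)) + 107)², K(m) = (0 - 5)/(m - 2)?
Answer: -120482/3 ≈ -40161.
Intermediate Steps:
A = 24*I (A = 8*√((0 - 4) - 5) = 8*√(-4 - 5) = 8*√(-9) = 8*(3*I) = 24*I ≈ 24.0*I)
K(m) = -5/(-2 + m)
x(g, B) = -9 (x(g, B) = 9*(-3 + 2) = 9*(-1) = -9)
k = 9604/3 (k = (-9 + 107)²/3 = (⅓)*98² = (⅓)*9604 = 9604/3 ≈ 3201.3)
-43362 + k = -43362 + 9604/3 = -120482/3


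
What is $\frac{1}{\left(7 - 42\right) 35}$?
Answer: $- \frac{1}{1225} \approx -0.00081633$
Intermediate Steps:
$\frac{1}{\left(7 - 42\right) 35} = \frac{1}{\left(-35\right) 35} = \frac{1}{-1225} = - \frac{1}{1225}$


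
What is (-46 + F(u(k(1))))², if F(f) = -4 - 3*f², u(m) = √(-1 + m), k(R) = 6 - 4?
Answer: 2809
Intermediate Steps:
k(R) = 2
(-46 + F(u(k(1))))² = (-46 + (-4 - 3*(√(-1 + 2))²))² = (-46 + (-4 - 3*(√1)²))² = (-46 + (-4 - 3*1²))² = (-46 + (-4 - 3*1))² = (-46 + (-4 - 3))² = (-46 - 7)² = (-53)² = 2809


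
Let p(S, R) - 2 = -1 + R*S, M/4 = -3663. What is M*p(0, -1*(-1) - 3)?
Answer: -14652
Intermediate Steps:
M = -14652 (M = 4*(-3663) = -14652)
p(S, R) = 1 + R*S (p(S, R) = 2 + (-1 + R*S) = 1 + R*S)
M*p(0, -1*(-1) - 3) = -14652*(1 + (-1*(-1) - 3)*0) = -14652*(1 + (1 - 3)*0) = -14652*(1 - 2*0) = -14652*(1 + 0) = -14652*1 = -14652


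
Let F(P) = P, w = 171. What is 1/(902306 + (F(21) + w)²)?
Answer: 1/939170 ≈ 1.0648e-6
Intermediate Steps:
1/(902306 + (F(21) + w)²) = 1/(902306 + (21 + 171)²) = 1/(902306 + 192²) = 1/(902306 + 36864) = 1/939170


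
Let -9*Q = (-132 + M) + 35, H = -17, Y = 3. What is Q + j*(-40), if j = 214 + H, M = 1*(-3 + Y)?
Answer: -70823/9 ≈ -7869.2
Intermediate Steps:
M = 0 (M = 1*(-3 + 3) = 1*0 = 0)
j = 197 (j = 214 - 17 = 197)
Q = 97/9 (Q = -((-132 + 0) + 35)/9 = -(-132 + 35)/9 = -⅑*(-97) = 97/9 ≈ 10.778)
Q + j*(-40) = 97/9 + 197*(-40) = 97/9 - 7880 = -70823/9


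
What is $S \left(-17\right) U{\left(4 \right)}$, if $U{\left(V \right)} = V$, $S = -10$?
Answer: $680$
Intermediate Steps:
$S \left(-17\right) U{\left(4 \right)} = \left(-10\right) \left(-17\right) 4 = 170 \cdot 4 = 680$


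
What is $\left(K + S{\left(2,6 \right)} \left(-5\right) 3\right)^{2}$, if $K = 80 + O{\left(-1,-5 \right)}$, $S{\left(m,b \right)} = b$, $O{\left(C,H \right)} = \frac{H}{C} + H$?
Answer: $100$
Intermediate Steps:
$O{\left(C,H \right)} = H + \frac{H}{C}$
$K = 80$ ($K = 80 - \left(5 + \frac{5}{-1}\right) = 80 - 0 = 80 + \left(-5 + 5\right) = 80 + 0 = 80$)
$\left(K + S{\left(2,6 \right)} \left(-5\right) 3\right)^{2} = \left(80 + 6 \left(-5\right) 3\right)^{2} = \left(80 - 90\right)^{2} = \left(-10\right)^{2} = 100$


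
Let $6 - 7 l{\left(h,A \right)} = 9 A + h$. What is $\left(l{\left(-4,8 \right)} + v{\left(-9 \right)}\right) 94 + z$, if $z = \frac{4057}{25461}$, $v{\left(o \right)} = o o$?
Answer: $\frac{1208662069}{178227} \approx 6781.6$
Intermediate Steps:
$l{\left(h,A \right)} = \frac{6}{7} - \frac{9 A}{7} - \frac{h}{7}$ ($l{\left(h,A \right)} = \frac{6}{7} - \frac{9 A + h}{7} = \frac{6}{7} - \frac{h + 9 A}{7} = \frac{6}{7} - \left(\frac{h}{7} + \frac{9 A}{7}\right) = \frac{6}{7} - \frac{9 A}{7} - \frac{h}{7}$)
$v{\left(o \right)} = o^{2}$
$z = \frac{4057}{25461}$ ($z = 4057 \cdot \frac{1}{25461} = \frac{4057}{25461} \approx 0.15934$)
$\left(l{\left(-4,8 \right)} + v{\left(-9 \right)}\right) 94 + z = \left(\left(\frac{6}{7} - \frac{72}{7} - - \frac{4}{7}\right) + \left(-9\right)^{2}\right) 94 + \frac{4057}{25461} = \left(\left(\frac{6}{7} - \frac{72}{7} + \frac{4}{7}\right) + 81\right) 94 + \frac{4057}{25461} = \left(- \frac{62}{7} + 81\right) 94 + \frac{4057}{25461} = \frac{505}{7} \cdot 94 + \frac{4057}{25461} = \frac{47470}{7} + \frac{4057}{25461} = \frac{1208662069}{178227}$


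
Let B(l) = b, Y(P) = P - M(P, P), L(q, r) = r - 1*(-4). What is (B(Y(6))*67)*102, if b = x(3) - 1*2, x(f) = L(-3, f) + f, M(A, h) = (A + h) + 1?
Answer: 54672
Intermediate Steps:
L(q, r) = 4 + r (L(q, r) = r + 4 = 4 + r)
M(A, h) = 1 + A + h
x(f) = 4 + 2*f (x(f) = (4 + f) + f = 4 + 2*f)
b = 8 (b = (4 + 2*3) - 1*2 = (4 + 6) - 2 = 10 - 2 = 8)
Y(P) = -1 - P (Y(P) = P - (1 + P + P) = P - (1 + 2*P) = P + (-1 - 2*P) = -1 - P)
B(l) = 8
(B(Y(6))*67)*102 = (8*67)*102 = 536*102 = 54672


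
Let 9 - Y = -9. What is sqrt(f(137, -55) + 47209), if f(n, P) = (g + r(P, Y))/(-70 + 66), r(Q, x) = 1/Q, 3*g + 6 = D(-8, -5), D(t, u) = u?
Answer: sqrt(1285290105)/165 ≈ 217.28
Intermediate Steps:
Y = 18 (Y = 9 - 1*(-9) = 9 + 9 = 18)
g = -11/3 (g = -2 + (1/3)*(-5) = -2 - 5/3 = -11/3 ≈ -3.6667)
f(n, P) = 11/12 - 1/(4*P) (f(n, P) = (-11/3 + 1/P)/(-70 + 66) = (-11/3 + 1/P)/(-4) = (-11/3 + 1/P)*(-1/4) = 11/12 - 1/(4*P))
sqrt(f(137, -55) + 47209) = sqrt((1/12)*(-3 + 11*(-55))/(-55) + 47209) = sqrt((1/12)*(-1/55)*(-3 - 605) + 47209) = sqrt((1/12)*(-1/55)*(-608) + 47209) = sqrt(152/165 + 47209) = sqrt(7789637/165) = sqrt(1285290105)/165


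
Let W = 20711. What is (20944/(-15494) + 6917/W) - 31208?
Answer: -5007428134929/160448117 ≈ -31209.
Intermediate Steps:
(20944/(-15494) + 6917/W) - 31208 = (20944/(-15494) + 6917/20711) - 31208 = (20944*(-1/15494) + 6917*(1/20711)) - 31208 = (-10472/7747 + 6917/20711) - 31208 = -163299593/160448117 - 31208 = -5007428134929/160448117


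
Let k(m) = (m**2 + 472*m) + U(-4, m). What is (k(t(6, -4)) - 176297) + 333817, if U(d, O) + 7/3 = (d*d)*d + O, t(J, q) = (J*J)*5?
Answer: 824981/3 ≈ 2.7499e+5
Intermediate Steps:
t(J, q) = 5*J**2 (t(J, q) = J**2*5 = 5*J**2)
U(d, O) = -7/3 + O + d**3 (U(d, O) = -7/3 + ((d*d)*d + O) = -7/3 + (d**2*d + O) = -7/3 + (d**3 + O) = -7/3 + (O + d**3) = -7/3 + O + d**3)
k(m) = -199/3 + m**2 + 473*m (k(m) = (m**2 + 472*m) + (-7/3 + m + (-4)**3) = (m**2 + 472*m) + (-7/3 + m - 64) = (m**2 + 472*m) + (-199/3 + m) = -199/3 + m**2 + 473*m)
(k(t(6, -4)) - 176297) + 333817 = ((-199/3 + (5*6**2)**2 + 473*(5*6**2)) - 176297) + 333817 = ((-199/3 + (5*36)**2 + 473*(5*36)) - 176297) + 333817 = ((-199/3 + 180**2 + 473*180) - 176297) + 333817 = ((-199/3 + 32400 + 85140) - 176297) + 333817 = (352421/3 - 176297) + 333817 = -176470/3 + 333817 = 824981/3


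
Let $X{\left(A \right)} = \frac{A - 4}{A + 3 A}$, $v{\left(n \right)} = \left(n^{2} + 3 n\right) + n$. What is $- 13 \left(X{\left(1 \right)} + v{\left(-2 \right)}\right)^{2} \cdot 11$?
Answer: $- \frac{51623}{16} \approx -3226.4$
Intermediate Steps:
$v{\left(n \right)} = n^{2} + 4 n$
$X{\left(A \right)} = \frac{-4 + A}{4 A}$
$- 13 \left(X{\left(1 \right)} + v{\left(-2 \right)}\right)^{2} \cdot 11 = - 13 \left(\frac{-4 + 1}{4 \cdot 1} - 2 \left(4 - 2\right)\right)^{2} \cdot 11 = - 13 \left(\frac{1}{4} \cdot 1 \left(-3\right) - 4\right)^{2} \cdot 11 = - 13 \left(- \frac{3}{4} - 4\right)^{2} \cdot 11 = - 13 \left(- \frac{19}{4}\right)^{2} \cdot 11 = \left(-13\right) \frac{361}{16} \cdot 11 = \left(- \frac{4693}{16}\right) 11 = - \frac{51623}{16}$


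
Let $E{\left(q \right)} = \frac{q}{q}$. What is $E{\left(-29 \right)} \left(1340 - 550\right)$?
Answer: $790$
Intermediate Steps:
$E{\left(q \right)} = 1$
$E{\left(-29 \right)} \left(1340 - 550\right) = 1 \left(1340 - 550\right) = 1 \cdot 790 = 790$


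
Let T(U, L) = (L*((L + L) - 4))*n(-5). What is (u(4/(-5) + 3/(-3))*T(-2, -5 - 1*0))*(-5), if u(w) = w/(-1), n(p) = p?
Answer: 3150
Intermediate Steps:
u(w) = -w (u(w) = w*(-1) = -w)
T(U, L) = -5*L*(-4 + 2*L) (T(U, L) = (L*((L + L) - 4))*(-5) = (L*(2*L - 4))*(-5) = (L*(-4 + 2*L))*(-5) = -5*L*(-4 + 2*L))
(u(4/(-5) + 3/(-3))*T(-2, -5 - 1*0))*(-5) = ((-(4/(-5) + 3/(-3)))*(10*(-5 - 1*0)*(2 - (-5 - 1*0))))*(-5) = ((-(4*(-⅕) + 3*(-⅓)))*(10*(-5 + 0)*(2 - (-5 + 0))))*(-5) = ((-(-⅘ - 1))*(10*(-5)*(2 - 1*(-5))))*(-5) = ((-1*(-9/5))*(10*(-5)*(2 + 5)))*(-5) = (9*(10*(-5)*7)/5)*(-5) = ((9/5)*(-350))*(-5) = -630*(-5) = 3150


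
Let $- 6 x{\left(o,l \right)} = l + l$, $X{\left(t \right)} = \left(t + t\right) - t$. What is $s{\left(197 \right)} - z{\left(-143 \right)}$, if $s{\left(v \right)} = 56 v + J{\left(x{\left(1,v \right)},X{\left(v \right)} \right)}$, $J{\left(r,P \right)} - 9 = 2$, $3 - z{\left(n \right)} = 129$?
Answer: $11169$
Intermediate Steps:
$X{\left(t \right)} = t$ ($X{\left(t \right)} = 2 t - t = t$)
$x{\left(o,l \right)} = - \frac{l}{3}$ ($x{\left(o,l \right)} = - \frac{l + l}{6} = - \frac{2 l}{6} = - \frac{l}{3}$)
$z{\left(n \right)} = -126$ ($z{\left(n \right)} = 3 - 129 = -126$)
$J{\left(r,P \right)} = 11$ ($J{\left(r,P \right)} = 9 + 2 = 11$)
$s{\left(v \right)} = 11 + 56 v$ ($s{\left(v \right)} = 56 v + 11 = 11 + 56 v$)
$s{\left(197 \right)} - z{\left(-143 \right)} = \left(11 + 56 \cdot 197\right) - -126 = \left(11 + 11032\right) + 126 = 11043 + 126 = 11169$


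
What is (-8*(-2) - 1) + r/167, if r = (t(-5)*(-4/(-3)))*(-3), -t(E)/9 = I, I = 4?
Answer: 2649/167 ≈ 15.862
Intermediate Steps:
t(E) = -36 (t(E) = -9*4 = -36)
r = 144 (r = -(-144)/(-3)*(-3) = -(-144)*(-1)/3*(-3) = -36*4/3*(-3) = -48*(-3) = 144)
(-8*(-2) - 1) + r/167 = (-8*(-2) - 1) + 144/167 = (16 - 1) + (1/167)*144 = 15 + 144/167 = 2649/167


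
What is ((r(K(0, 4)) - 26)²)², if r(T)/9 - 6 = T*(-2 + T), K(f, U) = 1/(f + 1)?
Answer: 130321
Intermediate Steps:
K(f, U) = 1/(1 + f)
r(T) = 54 + 9*T*(-2 + T) (r(T) = 54 + 9*(T*(-2 + T)) = 54 + 9*T*(-2 + T))
((r(K(0, 4)) - 26)²)² = (((54 - 18/(1 + 0) + 9*(1/(1 + 0))²) - 26)²)² = (((54 - 18/1 + 9*(1/1)²) - 26)²)² = (((54 - 18*1 + 9*1²) - 26)²)² = (((54 - 18 + 9*1) - 26)²)² = (((54 - 18 + 9) - 26)²)² = ((45 - 26)²)² = (19²)² = 361² = 130321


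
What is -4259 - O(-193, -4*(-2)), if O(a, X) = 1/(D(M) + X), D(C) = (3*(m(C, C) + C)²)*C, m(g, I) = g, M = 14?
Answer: -140274425/32936 ≈ -4259.0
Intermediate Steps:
D(C) = 12*C³ (D(C) = (3*(C + C)²)*C = (3*(2*C)²)*C = (3*(4*C²))*C = (12*C²)*C = 12*C³)
O(a, X) = 1/(32928 + X) (O(a, X) = 1/(12*14³ + X) = 1/(12*2744 + X) = 1/(32928 + X))
-4259 - O(-193, -4*(-2)) = -4259 - 1/(32928 - 4*(-2)) = -4259 - 1/(32928 + 8) = -4259 - 1/32936 = -140274425/32936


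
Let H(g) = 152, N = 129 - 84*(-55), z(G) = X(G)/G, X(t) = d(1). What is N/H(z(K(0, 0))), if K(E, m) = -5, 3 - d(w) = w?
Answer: 4749/152 ≈ 31.243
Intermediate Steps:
d(w) = 3 - w
X(t) = 2 (X(t) = 3 - 1*1 = 3 - 1 = 2)
z(G) = 2/G
N = 4749 (N = 129 + 4620 = 4749)
N/H(z(K(0, 0))) = 4749/152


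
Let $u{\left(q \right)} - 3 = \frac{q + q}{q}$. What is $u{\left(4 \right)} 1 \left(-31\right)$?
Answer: $-155$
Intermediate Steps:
$u{\left(q \right)} = 5$ ($u{\left(q \right)} = 3 + \frac{q + q}{q} = 3 + \frac{2 q}{q} = 3 + 2 = 5$)
$u{\left(4 \right)} 1 \left(-31\right) = 5 \cdot 1 \left(-31\right) = 5 \left(-31\right) = -155$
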